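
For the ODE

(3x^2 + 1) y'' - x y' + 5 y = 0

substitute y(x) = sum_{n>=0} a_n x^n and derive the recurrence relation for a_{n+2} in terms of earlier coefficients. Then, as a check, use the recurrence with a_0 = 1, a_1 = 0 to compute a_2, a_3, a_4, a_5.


Substitute y = sum_n a_n x^n.
(1 + 3 x^2) y'' contributes (n+2)(n+1) a_{n+2} + 3 n(n-1) a_n at x^n.
-x y'(x) contributes -n a_n at x^n.
5 y(x) contributes 5 a_n at x^n.
Matching x^n: (n+2)(n+1) a_{n+2} + (3 n(n-1) - n + 5) a_n = 0.
Thus a_{n+2} = (-3 n(n-1) + n - 5) / ((n+1)(n+2)) * a_n.

Check with a_0 = 1, a_1 = 0 (apply the recurrence for n = 0, 1, 2, 3): a_0 = 1, a_1 = 0, a_2 = -5/2, a_3 = 0, a_4 = 15/8, a_5 = 0.

a_(n+2) = (-3 n(n-1) + n - 5) / ((n+1)(n+2)) * a_n; check: a_0 = 1, a_1 = 0, a_2 = -5/2, a_3 = 0, a_4 = 15/8, a_5 = 0


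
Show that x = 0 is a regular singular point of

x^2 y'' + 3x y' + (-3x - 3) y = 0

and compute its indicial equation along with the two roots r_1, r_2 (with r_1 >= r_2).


Divide by x^2 to reach normal form y'' + P_1(x) y' + P_2(x) y = 0 with P_1(x) = 3/x and P_2(x) = -3/x - 3/x^2.
x = 0 is a singular point because the y'-coefficient 3/x has a pole at x = 0 and the y-coefficient -3/x - 3/x^2 has a pole at x = 0.
It is a regular singular point because x P_1(x) = p(x) = 3 and x^2 P_2(x) = q(x) = -3x - 3 are polynomials, hence analytic at x = 0.
p(0) = 3,  q(0) = -3.
Indicial equation: r(r-1) + p(0) r + q(0) = 0, i.e. r^2 + (p(0) - 1) r + q(0) = 0, i.e. r^2 + 2 r - 3 = 0.
Discriminant: (2)^2 - 4(-3) = 16, so r = (-2 ± 4)/2.
Solving: r_1 = 1, r_2 = -3.

indicial: r^2 + 2 r - 3 = 0; roots r_1 = 1, r_2 = -3


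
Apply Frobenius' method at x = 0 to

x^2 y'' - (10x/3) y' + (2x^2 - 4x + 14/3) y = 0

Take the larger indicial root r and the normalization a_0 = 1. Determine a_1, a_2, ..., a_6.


Write in Frobenius form y'' + (p(x)/x) y' + (q(x)/x^2) y = 0:
  p(x) = -10/3,  q(x) = 2x^2 - 4x + 14/3.
Indicial equation: r(r-1) + (-10/3) r + (14/3) = 0 -> roots r_1 = 7/3, r_2 = 2.
Take r = r_1 = 7/3. Let y(x) = x^r sum_{n>=0} a_n x^n with a_0 = 1.
Substitute y = x^r sum a_n x^n and match x^{r+n}. The recurrence is
  D(n) a_n - 4 a_{n-1} + 2 a_{n-2} = 0,  where D(n) = (r+n)(r+n-1) + (-10/3)(r+n) + (14/3).
  a_n = [4 a_{n-1} - 2 a_{n-2}] / D(n).
Since the indicial polynomial factors as (r - r_1)(r - r_2), D(n) = (r_1 + n - r_1)(r_1 + n - r_2) = n(n + 1/3).
Evaluating step by step (a_0 = 1):
  n = 1: D(1) = 1(1 + 1/3) = 4/3; numerator = 4(1) = 4; a_1 = (4)/(4/3) = 3
  n = 2: D(2) = 2(2 + 1/3) = 14/3; numerator = 4(3) - 2(1) = 10; a_2 = (10)/(14/3) = 15/7
  n = 3: D(3) = 3(3 + 1/3) = 10; numerator = 4(15/7) - 2(3) = 18/7; a_3 = (18/7)/(10) = 9/35
  n = 4: D(4) = 4(4 + 1/3) = 52/3; numerator = 4(9/35) - 2(15/7) = -114/35; a_4 = (-114/35)/(52/3) = -171/910
  n = 5: D(5) = 5(5 + 1/3) = 80/3; numerator = 4(-171/910) - 2(9/35) = -576/455; a_5 = (-576/455)/(80/3) = -108/2275
  n = 6: D(6) = 6(6 + 1/3) = 38; numerator = 4(-108/2275) - 2(-171/910) = 423/2275; a_6 = (423/2275)/(38) = 423/86450

r = 7/3; a_0 = 1; a_1 = 3; a_2 = 15/7; a_3 = 9/35; a_4 = -171/910; a_5 = -108/2275; a_6 = 423/86450


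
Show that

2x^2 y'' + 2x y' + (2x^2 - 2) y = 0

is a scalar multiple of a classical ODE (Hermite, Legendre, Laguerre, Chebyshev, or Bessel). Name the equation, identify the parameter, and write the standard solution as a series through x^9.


All three coefficients share the factor 2; dividing through by 2 gives  x^2 y'' + x y' + (x^2 - 1) y = 0.
This matches the Bessel equation x^2 y'' + x y' + (x^2 - nu^2) y = 0 with nu^2 = 1, so nu = 1; the solution bounded at x = 0 is J_1(x).
Frobenius at x = 0: indicial roots ±nu; for r = nu the recurrence k(k + 2nu) c_k = -c_{k-2} gives the standard series J_nu(x) = sum_{k>=0} (-1)^k / (k! (k+nu)!) (x/2)^(2k+nu). Evaluate the first 5 terms:
  k = 0: (-1)^0 / (0! * 1! * 2^1) x^1 = 1/(1*1*2) x^1 = (1/2) x^1
  k = 1: (-1)^1 / (1! * 2! * 2^3) x^3 = -1/(1*2*8) x^3 = (-1/16) x^3
  k = 2: (-1)^2 / (2! * 3! * 2^5) x^5 = 1/(2*6*32) x^5 = (1/384) x^5
  k = 3: (-1)^3 / (3! * 4! * 2^7) x^7 = -1/(6*24*128) x^7 = (-1/18432) x^7
  k = 4: (-1)^4 / (4! * 5! * 2^9) x^9 = 1/(24*120*512) x^9 = (1/1474560) x^9
Hence J_1(x) = x^9/1474560 - x^7/18432 + x^5/384 - x^3/16 + x/2 + ....

J_1(x); series = x^9/1474560 - x^7/18432 + x^5/384 - x^3/16 + x/2


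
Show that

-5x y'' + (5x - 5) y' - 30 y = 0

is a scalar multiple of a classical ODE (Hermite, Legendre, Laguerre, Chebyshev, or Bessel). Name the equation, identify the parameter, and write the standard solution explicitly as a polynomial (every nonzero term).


All three coefficients share the factor -5; dividing through by -5 gives  x y'' + (1 - x) y' + 6 y = 0.
This matches the Laguerre equation x y'' + (1 - x) y' + n y = 0 with n = 6; the polynomial solution is L_6(x).
With y = sum_k a_k x^k, matching x^k gives (k+1)k a_{k+1} + (k+1) a_{k+1} - k a_k + n a_k = 0, i.e. (k+1)^2 a_{k+1} = (k - n) a_k = (k - 6) a_k. The right side vanishes at k = 6, so the series terminates at degree 6.
Standard normalization L_n(0) = 1 gives a_0 = 1. Work upward with a_{k+1} = (k - 6) a_k / (k+1)^2:
  a_1 = (0 - 6)(1) / 1^2 = -6/1 = -6
  a_2 = (1 - 6)(-6) / 2^2 = 30/4 = 15/2
  a_3 = (2 - 6)(15/2) / 3^2 = -30/9 = -10/3
  a_4 = (3 - 6)(-10/3) / 4^2 = 10/16 = 5/8
  a_5 = (4 - 6)(5/8) / 5^2 = (-5/4)/25 = -1/20
  a_6 = (5 - 6)(-1/20) / 6^2 = (1/20)/36 = 1/720
Hence L_6(x) = x^6/720 - x^5/20 + 5 x^4/8 - 10 x^3/3 + 15 x^2/2 - 6 x + 1.

L_6(x); series = x^6/720 - x^5/20 + 5 x^4/8 - 10 x^3/3 + 15 x^2/2 - 6 x + 1


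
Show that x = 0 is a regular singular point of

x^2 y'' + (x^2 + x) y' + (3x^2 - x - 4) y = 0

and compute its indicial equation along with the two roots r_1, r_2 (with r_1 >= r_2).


Divide by x^2 to reach normal form y'' + P_1(x) y' + P_2(x) y = 0 with P_1(x) = 1 + 1/x and P_2(x) = 3 - 1/x - 4/x^2.
x = 0 is a singular point because the y'-coefficient 1 + 1/x has a pole at x = 0 and the y-coefficient 3 - 1/x - 4/x^2 has a pole at x = 0.
It is a regular singular point because x P_1(x) = p(x) = x + 1 and x^2 P_2(x) = q(x) = 3x^2 - x - 4 are polynomials, hence analytic at x = 0.
p(0) = 1,  q(0) = -4.
Indicial equation: r(r-1) + p(0) r + q(0) = 0, i.e. r^2 + (p(0) - 1) r + q(0) = 0, i.e. r^2 - 4 = 0.
Discriminant: (0)^2 - 4(-4) = 16, so r = (0 ± 4)/2.
Solving: r_1 = 2, r_2 = -2.

indicial: r^2 - 4 = 0; roots r_1 = 2, r_2 = -2


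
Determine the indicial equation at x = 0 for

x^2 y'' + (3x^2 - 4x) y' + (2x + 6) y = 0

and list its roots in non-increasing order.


Divide by x^2 to reach normal form y'' + P_1(x) y' + P_2(x) y = 0 with P_1(x) = 3 - 4/x and P_2(x) = 2/x + 6/x^2.
x = 0 is a singular point because the y'-coefficient 3 - 4/x has a pole at x = 0 and the y-coefficient 2/x + 6/x^2 has a pole at x = 0.
It is a regular singular point because x P_1(x) = p(x) = 3x - 4 and x^2 P_2(x) = q(x) = 2x + 6 are polynomials, hence analytic at x = 0.
p(0) = -4,  q(0) = 6.
Indicial equation: r(r-1) + p(0) r + q(0) = 0, i.e. r^2 + (p(0) - 1) r + q(0) = 0, i.e. r^2 - 5 r + 6 = 0.
Discriminant: (-5)^2 - 4(6) = 1, so r = (5 ± 1)/2.
Solving: r_1 = 3, r_2 = 2.

indicial: r^2 - 5 r + 6 = 0; roots r_1 = 3, r_2 = 2


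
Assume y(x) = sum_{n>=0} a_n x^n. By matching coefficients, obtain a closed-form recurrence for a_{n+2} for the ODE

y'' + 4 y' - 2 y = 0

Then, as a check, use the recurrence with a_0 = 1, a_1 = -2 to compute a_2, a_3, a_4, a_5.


Substitute y = sum_n a_n x^n.
y''(x) has coefficient (n+2)(n+1) a_{n+2} at x^n;
4 y'(x) has coefficient 4 (n+1) a_{n+1} at x^n;
-2 y(x) has coefficient -2 a_n at x^n.
Matching x^n: (n+2)(n+1) a_{n+2} + 4 (n+1) a_{n+1} - 2 a_n = 0.
Thus a_{n+2} = [-4 (n+1) a_{n+1} + 2 a_n] / ((n+1)(n+2)).

Check with a_0 = 1, a_1 = -2 (apply the recurrence for n = 0, 1, 2, 3): a_0 = 1, a_1 = -2, a_2 = 5, a_3 = -22/3, a_4 = 49/6, a_5 = -109/15.

a_(n+2) = [-4 (n+1) a_(n+1) + 2 a_n] / ((n+1)(n+2)); check: a_0 = 1, a_1 = -2, a_2 = 5, a_3 = -22/3, a_4 = 49/6, a_5 = -109/15


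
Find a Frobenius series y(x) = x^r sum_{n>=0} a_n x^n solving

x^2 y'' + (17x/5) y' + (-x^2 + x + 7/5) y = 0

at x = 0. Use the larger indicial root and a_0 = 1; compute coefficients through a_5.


Write in Frobenius form y'' + (p(x)/x) y' + (q(x)/x^2) y = 0:
  p(x) = 17/5,  q(x) = -x^2 + x + 7/5.
Indicial equation: r(r-1) + (17/5) r + (7/5) = 0 -> roots r_1 = -1, r_2 = -7/5.
Take r = r_1 = -1. Let y(x) = x^r sum_{n>=0} a_n x^n with a_0 = 1.
Substitute y = x^r sum a_n x^n and match x^{r+n}. The recurrence is
  D(n) a_n + 1 a_{n-1} - 1 a_{n-2} = 0,  where D(n) = (r+n)(r+n-1) + (17/5)(r+n) + (7/5).
  a_n = [-1 a_{n-1} + 1 a_{n-2}] / D(n).
Since the indicial polynomial factors as (r - r_1)(r - r_2), D(n) = (r_1 + n - r_1)(r_1 + n - r_2) = n(n + 2/5).
Evaluating step by step (a_0 = 1):
  n = 1: D(1) = 1(1 + 2/5) = 7/5; numerator = -1(1) = -1; a_1 = (-1)/(7/5) = -5/7
  n = 2: D(2) = 2(2 + 2/5) = 24/5; numerator = -1(-5/7) + 1(1) = 12/7; a_2 = (12/7)/(24/5) = 5/14
  n = 3: D(3) = 3(3 + 2/5) = 51/5; numerator = -1(5/14) + 1(-5/7) = -15/14; a_3 = (-15/14)/(51/5) = -25/238
  n = 4: D(4) = 4(4 + 2/5) = 88/5; numerator = -1(-25/238) + 1(5/14) = 55/119; a_4 = (55/119)/(88/5) = 25/952
  n = 5: D(5) = 5(5 + 2/5) = 27; numerator = -1(25/952) + 1(-25/238) = -125/952; a_5 = (-125/952)/(27) = -125/25704

r = -1; a_0 = 1; a_1 = -5/7; a_2 = 5/14; a_3 = -25/238; a_4 = 25/952; a_5 = -125/25704


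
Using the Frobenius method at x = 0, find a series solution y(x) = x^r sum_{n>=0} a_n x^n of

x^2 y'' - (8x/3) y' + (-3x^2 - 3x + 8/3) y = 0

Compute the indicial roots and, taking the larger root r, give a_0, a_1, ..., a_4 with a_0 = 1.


Write in Frobenius form y'' + (p(x)/x) y' + (q(x)/x^2) y = 0:
  p(x) = -8/3,  q(x) = -3x^2 - 3x + 8/3.
Indicial equation: r(r-1) + (-8/3) r + (8/3) = 0 -> roots r_1 = 8/3, r_2 = 1.
Take r = r_1 = 8/3. Let y(x) = x^r sum_{n>=0} a_n x^n with a_0 = 1.
Substitute y = x^r sum a_n x^n and match x^{r+n}. The recurrence is
  D(n) a_n - 3 a_{n-1} - 3 a_{n-2} = 0,  where D(n) = (r+n)(r+n-1) + (-8/3)(r+n) + (8/3).
  a_n = [3 a_{n-1} + 3 a_{n-2}] / D(n).
Since the indicial polynomial factors as (r - r_1)(r - r_2), D(n) = (r_1 + n - r_1)(r_1 + n - r_2) = n(n + 5/3).
Evaluating step by step (a_0 = 1):
  n = 1: D(1) = 1(1 + 5/3) = 8/3; numerator = 3(1) = 3; a_1 = (3)/(8/3) = 9/8
  n = 2: D(2) = 2(2 + 5/3) = 22/3; numerator = 3(9/8) + 3(1) = 51/8; a_2 = (51/8)/(22/3) = 153/176
  n = 3: D(3) = 3(3 + 5/3) = 14; numerator = 3(153/176) + 3(9/8) = 1053/176; a_3 = (1053/176)/(14) = 1053/2464
  n = 4: D(4) = 4(4 + 5/3) = 68/3; numerator = 3(1053/2464) + 3(153/176) = 9585/2464; a_4 = (9585/2464)/(68/3) = 28755/167552

r = 8/3; a_0 = 1; a_1 = 9/8; a_2 = 153/176; a_3 = 1053/2464; a_4 = 28755/167552


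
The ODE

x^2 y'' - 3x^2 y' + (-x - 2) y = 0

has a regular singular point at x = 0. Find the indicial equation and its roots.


Divide by x^2 to reach normal form y'' + P_1(x) y' + P_2(x) y = 0 with P_1(x) = -3 and P_2(x) = -1/x - 2/x^2.
x = 0 is a singular point because the y-coefficient -1/x - 2/x^2 has a pole at x = 0.
It is a regular singular point because x P_1(x) = p(x) = -3x and x^2 P_2(x) = q(x) = -x - 2 are polynomials, hence analytic at x = 0.
p(0) = 0,  q(0) = -2.
Indicial equation: r(r-1) + p(0) r + q(0) = 0, i.e. r^2 + (p(0) - 1) r + q(0) = 0, i.e. r^2 - 1 r - 2 = 0.
Discriminant: (-1)^2 - 4(-2) = 9, so r = (1 ± 3)/2.
Solving: r_1 = 2, r_2 = -1.

indicial: r^2 - 1 r - 2 = 0; roots r_1 = 2, r_2 = -1


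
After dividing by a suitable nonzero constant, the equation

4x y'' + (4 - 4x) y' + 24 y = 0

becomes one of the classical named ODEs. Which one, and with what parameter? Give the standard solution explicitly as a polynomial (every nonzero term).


All three coefficients share the factor 4; dividing through by 4 gives  x y'' + (1 - x) y' + 6 y = 0.
This matches the Laguerre equation x y'' + (1 - x) y' + n y = 0 with n = 6; the polynomial solution is L_6(x).
With y = sum_k a_k x^k, matching x^k gives (k+1)k a_{k+1} + (k+1) a_{k+1} - k a_k + n a_k = 0, i.e. (k+1)^2 a_{k+1} = (k - n) a_k = (k - 6) a_k. The right side vanishes at k = 6, so the series terminates at degree 6.
Standard normalization L_n(0) = 1 gives a_0 = 1. Work upward with a_{k+1} = (k - 6) a_k / (k+1)^2:
  a_1 = (0 - 6)(1) / 1^2 = -6/1 = -6
  a_2 = (1 - 6)(-6) / 2^2 = 30/4 = 15/2
  a_3 = (2 - 6)(15/2) / 3^2 = -30/9 = -10/3
  a_4 = (3 - 6)(-10/3) / 4^2 = 10/16 = 5/8
  a_5 = (4 - 6)(5/8) / 5^2 = (-5/4)/25 = -1/20
  a_6 = (5 - 6)(-1/20) / 6^2 = (1/20)/36 = 1/720
Hence L_6(x) = x^6/720 - x^5/20 + 5 x^4/8 - 10 x^3/3 + 15 x^2/2 - 6 x + 1.

L_6(x); series = x^6/720 - x^5/20 + 5 x^4/8 - 10 x^3/3 + 15 x^2/2 - 6 x + 1


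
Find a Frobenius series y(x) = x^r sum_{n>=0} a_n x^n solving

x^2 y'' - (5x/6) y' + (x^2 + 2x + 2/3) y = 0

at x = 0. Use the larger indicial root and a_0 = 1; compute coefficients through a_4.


Write in Frobenius form y'' + (p(x)/x) y' + (q(x)/x^2) y = 0:
  p(x) = -5/6,  q(x) = x^2 + 2x + 2/3.
Indicial equation: r(r-1) + (-5/6) r + (2/3) = 0 -> roots r_1 = 4/3, r_2 = 1/2.
Take r = r_1 = 4/3. Let y(x) = x^r sum_{n>=0} a_n x^n with a_0 = 1.
Substitute y = x^r sum a_n x^n and match x^{r+n}. The recurrence is
  D(n) a_n + 2 a_{n-1} + 1 a_{n-2} = 0,  where D(n) = (r+n)(r+n-1) + (-5/6)(r+n) + (2/3).
  a_n = [-2 a_{n-1} - 1 a_{n-2}] / D(n).
Since the indicial polynomial factors as (r - r_1)(r - r_2), D(n) = (r_1 + n - r_1)(r_1 + n - r_2) = n(n + 5/6).
Evaluating step by step (a_0 = 1):
  n = 1: D(1) = 1(1 + 5/6) = 11/6; numerator = -2(1) = -2; a_1 = (-2)/(11/6) = -12/11
  n = 2: D(2) = 2(2 + 5/6) = 17/3; numerator = -2(-12/11) - 1(1) = 13/11; a_2 = (13/11)/(17/3) = 39/187
  n = 3: D(3) = 3(3 + 5/6) = 23/2; numerator = -2(39/187) - 1(-12/11) = 126/187; a_3 = (126/187)/(23/2) = 252/4301
  n = 4: D(4) = 4(4 + 5/6) = 58/3; numerator = -2(252/4301) - 1(39/187) = -1401/4301; a_4 = (-1401/4301)/(58/3) = -4203/249458

r = 4/3; a_0 = 1; a_1 = -12/11; a_2 = 39/187; a_3 = 252/4301; a_4 = -4203/249458


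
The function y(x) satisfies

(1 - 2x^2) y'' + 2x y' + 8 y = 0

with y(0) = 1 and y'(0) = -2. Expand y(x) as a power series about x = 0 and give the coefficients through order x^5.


Ansatz: y(x) = sum_{n>=0} a_n x^n, so y'(x) = sum_{n>=1} n a_n x^(n-1) and y''(x) = sum_{n>=2} n(n-1) a_n x^(n-2).
Substitute into P(x) y'' + Q(x) y' + R(x) y = 0 with P(x) = 1 - 2x^2, Q(x) = 2x, R(x) = 8, and match powers of x.
Initial conditions: a_0 = 1, a_1 = -2.
Setting the coefficient of each power of x to zero and solving order by order (substituting the coefficients already found):
  x^0: 2 a_2 + 8 a_0 = 0  ->  2 a_2 = -8 a_0 = -8  ->  a_2 = -4
  x^1: 6 a_3 + 10 a_1 = 0  ->  6 a_3 = -10 a_1 = 20  ->  a_3 = 10/3
  x^2: 12 a_4 + 8 a_2 = 0  ->  12 a_4 = -8 a_2 = 32  ->  a_4 = 8/3
  x^3: 20 a_5 + 2 a_3 = 0  ->  20 a_5 = -2 a_3 = -20/3  ->  a_5 = -1/3
Truncated series: y(x) = 1 - 2 x - 4 x^2 + (10/3) x^3 + (8/3) x^4 - (1/3) x^5 + O(x^6).

a_0 = 1; a_1 = -2; a_2 = -4; a_3 = 10/3; a_4 = 8/3; a_5 = -1/3


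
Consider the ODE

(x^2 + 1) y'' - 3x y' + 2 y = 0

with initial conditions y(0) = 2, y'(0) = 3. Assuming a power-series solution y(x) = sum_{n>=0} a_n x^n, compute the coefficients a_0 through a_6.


Ansatz: y(x) = sum_{n>=0} a_n x^n, so y'(x) = sum_{n>=1} n a_n x^(n-1) and y''(x) = sum_{n>=2} n(n-1) a_n x^(n-2).
Substitute into P(x) y'' + Q(x) y' + R(x) y = 0 with P(x) = x^2 + 1, Q(x) = -3x, R(x) = 2, and match powers of x.
Initial conditions: a_0 = 2, a_1 = 3.
Setting the coefficient of each power of x to zero and solving order by order (substituting the coefficients already found):
  x^0: 2 a_2 + 2 a_0 = 0  ->  2 a_2 = -2 a_0 = -4  ->  a_2 = -2
  x^1: 6 a_3 - a_1 = 0  ->  6 a_3 = a_1 = 3  ->  a_3 = 1/2
  x^2: 12 a_4 - 2 a_2 = 0  ->  12 a_4 = 2 a_2 = -4  ->  a_4 = -1/3
  x^3: 20 a_5 - a_3 = 0  ->  20 a_5 = a_3 = 1/2  ->  a_5 = 1/40
  x^4: 30 a_6 + 2 a_4 = 0  ->  30 a_6 = -2 a_4 = 2/3  ->  a_6 = 1/45
Truncated series: y(x) = 2 + 3 x - 2 x^2 + (1/2) x^3 - (1/3) x^4 + (1/40) x^5 + (1/45) x^6 + O(x^7).

a_0 = 2; a_1 = 3; a_2 = -2; a_3 = 1/2; a_4 = -1/3; a_5 = 1/40; a_6 = 1/45


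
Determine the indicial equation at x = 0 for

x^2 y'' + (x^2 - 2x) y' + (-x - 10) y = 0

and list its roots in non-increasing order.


Divide by x^2 to reach normal form y'' + P_1(x) y' + P_2(x) y = 0 with P_1(x) = 1 - 2/x and P_2(x) = -1/x - 10/x^2.
x = 0 is a singular point because the y'-coefficient 1 - 2/x has a pole at x = 0 and the y-coefficient -1/x - 10/x^2 has a pole at x = 0.
It is a regular singular point because x P_1(x) = p(x) = x - 2 and x^2 P_2(x) = q(x) = -x - 10 are polynomials, hence analytic at x = 0.
p(0) = -2,  q(0) = -10.
Indicial equation: r(r-1) + p(0) r + q(0) = 0, i.e. r^2 + (p(0) - 1) r + q(0) = 0, i.e. r^2 - 3 r - 10 = 0.
Discriminant: (-3)^2 - 4(-10) = 49, so r = (3 ± 7)/2.
Solving: r_1 = 5, r_2 = -2.

indicial: r^2 - 3 r - 10 = 0; roots r_1 = 5, r_2 = -2


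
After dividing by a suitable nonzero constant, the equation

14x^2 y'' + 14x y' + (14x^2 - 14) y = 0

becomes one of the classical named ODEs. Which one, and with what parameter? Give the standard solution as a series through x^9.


All three coefficients share the factor 14; dividing through by 14 gives  x^2 y'' + x y' + (x^2 - 1) y = 0.
This matches the Bessel equation x^2 y'' + x y' + (x^2 - nu^2) y = 0 with nu^2 = 1, so nu = 1; the solution bounded at x = 0 is J_1(x).
Frobenius at x = 0: indicial roots ±nu; for r = nu the recurrence k(k + 2nu) c_k = -c_{k-2} gives the standard series J_nu(x) = sum_{k>=0} (-1)^k / (k! (k+nu)!) (x/2)^(2k+nu). Evaluate the first 5 terms:
  k = 0: (-1)^0 / (0! * 1! * 2^1) x^1 = 1/(1*1*2) x^1 = (1/2) x^1
  k = 1: (-1)^1 / (1! * 2! * 2^3) x^3 = -1/(1*2*8) x^3 = (-1/16) x^3
  k = 2: (-1)^2 / (2! * 3! * 2^5) x^5 = 1/(2*6*32) x^5 = (1/384) x^5
  k = 3: (-1)^3 / (3! * 4! * 2^7) x^7 = -1/(6*24*128) x^7 = (-1/18432) x^7
  k = 4: (-1)^4 / (4! * 5! * 2^9) x^9 = 1/(24*120*512) x^9 = (1/1474560) x^9
Hence J_1(x) = x^9/1474560 - x^7/18432 + x^5/384 - x^3/16 + x/2 + ....

J_1(x); series = x^9/1474560 - x^7/18432 + x^5/384 - x^3/16 + x/2


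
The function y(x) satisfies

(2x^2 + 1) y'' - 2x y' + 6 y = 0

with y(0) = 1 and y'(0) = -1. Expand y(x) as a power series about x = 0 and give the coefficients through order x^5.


Ansatz: y(x) = sum_{n>=0} a_n x^n, so y'(x) = sum_{n>=1} n a_n x^(n-1) and y''(x) = sum_{n>=2} n(n-1) a_n x^(n-2).
Substitute into P(x) y'' + Q(x) y' + R(x) y = 0 with P(x) = 2x^2 + 1, Q(x) = -2x, R(x) = 6, and match powers of x.
Initial conditions: a_0 = 1, a_1 = -1.
Setting the coefficient of each power of x to zero and solving order by order (substituting the coefficients already found):
  x^0: 2 a_2 + 6 a_0 = 0  ->  2 a_2 = -6 a_0 = -6  ->  a_2 = -3
  x^1: 6 a_3 + 4 a_1 = 0  ->  6 a_3 = -4 a_1 = 4  ->  a_3 = 2/3
  x^2: 12 a_4 + 6 a_2 = 0  ->  12 a_4 = -6 a_2 = 18  ->  a_4 = 3/2
  x^3: 20 a_5 + 12 a_3 = 0  ->  20 a_5 = -12 a_3 = -8  ->  a_5 = -2/5
Truncated series: y(x) = 1 - x - 3 x^2 + (2/3) x^3 + (3/2) x^4 - (2/5) x^5 + O(x^6).

a_0 = 1; a_1 = -1; a_2 = -3; a_3 = 2/3; a_4 = 3/2; a_5 = -2/5


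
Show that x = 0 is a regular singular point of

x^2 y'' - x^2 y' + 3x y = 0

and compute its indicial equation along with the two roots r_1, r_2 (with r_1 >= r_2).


Divide by x^2 to reach normal form y'' + P_1(x) y' + P_2(x) y = 0 with P_1(x) = -1 and P_2(x) = 3/x.
x = 0 is a singular point because the y-coefficient 3/x has a pole at x = 0.
It is a regular singular point because x P_1(x) = p(x) = -x and x^2 P_2(x) = q(x) = 3x are polynomials, hence analytic at x = 0.
p(0) = 0,  q(0) = 0.
Indicial equation: r(r-1) + p(0) r + q(0) = 0, i.e. r^2 + (p(0) - 1) r + q(0) = 0, i.e. r^2 - 1 r = 0.
Discriminant: (-1)^2 - 4(0) = 1, so r = (1 ± 1)/2.
Solving: r_1 = 1, r_2 = 0.

indicial: r^2 - 1 r = 0; roots r_1 = 1, r_2 = 0


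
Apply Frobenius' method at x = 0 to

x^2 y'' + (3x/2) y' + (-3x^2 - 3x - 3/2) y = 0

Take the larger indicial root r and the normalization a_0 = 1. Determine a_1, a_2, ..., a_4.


Write in Frobenius form y'' + (p(x)/x) y' + (q(x)/x^2) y = 0:
  p(x) = 3/2,  q(x) = -3x^2 - 3x - 3/2.
Indicial equation: r(r-1) + (3/2) r + (-3/2) = 0 -> roots r_1 = 1, r_2 = -3/2.
Take r = r_1 = 1. Let y(x) = x^r sum_{n>=0} a_n x^n with a_0 = 1.
Substitute y = x^r sum a_n x^n and match x^{r+n}. The recurrence is
  D(n) a_n - 3 a_{n-1} - 3 a_{n-2} = 0,  where D(n) = (r+n)(r+n-1) + (3/2)(r+n) + (-3/2).
  a_n = [3 a_{n-1} + 3 a_{n-2}] / D(n).
Since the indicial polynomial factors as (r - r_1)(r - r_2), D(n) = (r_1 + n - r_1)(r_1 + n - r_2) = n(n + 5/2).
Evaluating step by step (a_0 = 1):
  n = 1: D(1) = 1(1 + 5/2) = 7/2; numerator = 3(1) = 3; a_1 = (3)/(7/2) = 6/7
  n = 2: D(2) = 2(2 + 5/2) = 9; numerator = 3(6/7) + 3(1) = 39/7; a_2 = (39/7)/(9) = 13/21
  n = 3: D(3) = 3(3 + 5/2) = 33/2; numerator = 3(13/21) + 3(6/7) = 31/7; a_3 = (31/7)/(33/2) = 62/231
  n = 4: D(4) = 4(4 + 5/2) = 26; numerator = 3(62/231) + 3(13/21) = 205/77; a_4 = (205/77)/(26) = 205/2002

r = 1; a_0 = 1; a_1 = 6/7; a_2 = 13/21; a_3 = 62/231; a_4 = 205/2002


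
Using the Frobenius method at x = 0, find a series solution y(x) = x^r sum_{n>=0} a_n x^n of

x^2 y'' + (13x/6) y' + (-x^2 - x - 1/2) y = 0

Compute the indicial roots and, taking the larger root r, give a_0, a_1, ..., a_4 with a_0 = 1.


Write in Frobenius form y'' + (p(x)/x) y' + (q(x)/x^2) y = 0:
  p(x) = 13/6,  q(x) = -x^2 - x - 1/2.
Indicial equation: r(r-1) + (13/6) r + (-1/2) = 0 -> roots r_1 = 1/3, r_2 = -3/2.
Take r = r_1 = 1/3. Let y(x) = x^r sum_{n>=0} a_n x^n with a_0 = 1.
Substitute y = x^r sum a_n x^n and match x^{r+n}. The recurrence is
  D(n) a_n - 1 a_{n-1} - 1 a_{n-2} = 0,  where D(n) = (r+n)(r+n-1) + (13/6)(r+n) + (-1/2).
  a_n = [1 a_{n-1} + 1 a_{n-2}] / D(n).
Since the indicial polynomial factors as (r - r_1)(r - r_2), D(n) = (r_1 + n - r_1)(r_1 + n - r_2) = n(n + 11/6).
Evaluating step by step (a_0 = 1):
  n = 1: D(1) = 1(1 + 11/6) = 17/6; numerator = 1(1) = 1; a_1 = (1)/(17/6) = 6/17
  n = 2: D(2) = 2(2 + 11/6) = 23/3; numerator = 1(6/17) + 1(1) = 23/17; a_2 = (23/17)/(23/3) = 3/17
  n = 3: D(3) = 3(3 + 11/6) = 29/2; numerator = 1(3/17) + 1(6/17) = 9/17; a_3 = (9/17)/(29/2) = 18/493
  n = 4: D(4) = 4(4 + 11/6) = 70/3; numerator = 1(18/493) + 1(3/17) = 105/493; a_4 = (105/493)/(70/3) = 9/986

r = 1/3; a_0 = 1; a_1 = 6/17; a_2 = 3/17; a_3 = 18/493; a_4 = 9/986


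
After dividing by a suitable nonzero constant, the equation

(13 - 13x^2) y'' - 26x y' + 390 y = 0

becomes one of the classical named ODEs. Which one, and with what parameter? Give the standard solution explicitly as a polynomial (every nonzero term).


All three coefficients share the factor 13; dividing through by 13 gives  (1 - x^2) y'' - 2x y' + 30 y = 0.
This matches the Legendre equation (1 - x^2) y'' - 2x y' + n(n+1) y = 0 (note the -2x y' term) with n(n+1) = 30, so n = 5; the polynomial solution is P_5(x).
With y = sum_k a_k x^k, matching x^k gives (k+2)(k+1) a_{k+2} = [k(k+1) - n(n+1)] a_k = (k - 5)(k + 6) a_k. The right side vanishes at k = 5, so the series with the parity of 5 terminates at degree 5.
Standard normalization (P_n(1) = 1): leading coefficient (2n)!/(2^n (n!)^2) = 3628800/(32*14400) = 63/8, so a_5 = 63/8. Work downward with a_k = (k+1)(k+2) a_{k+2} / ((k - 5)(k + 6)):
  a_3 = (4)(5)(63/8) / ((3 - 5)(3 + 6)) = (315/2)/(-18) = -35/4
  a_1 = (2)(3)(-35/4) / ((1 - 5)(1 + 6)) = (-105/2)/(-28) = 15/8
Hence P_5(x) = 63 x^5/8 - 35 x^3/4 + 15 x/8.

P_5(x); series = 63 x^5/8 - 35 x^3/4 + 15 x/8


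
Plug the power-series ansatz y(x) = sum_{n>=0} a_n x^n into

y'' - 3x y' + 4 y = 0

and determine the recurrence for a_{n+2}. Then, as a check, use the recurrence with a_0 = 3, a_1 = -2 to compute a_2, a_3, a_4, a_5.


Substitute y = sum_n a_n x^n.
y''(x) has coefficient (n+2)(n+1) a_{n+2} at x^n;
-3 x y'(x) has coefficient -3 n a_n at x^n (shift);
4 y(x) has coefficient 4 a_n at x^n.
Matching x^n: (n+2)(n+1) a_{n+2} + (-3n + 4) a_n = 0.
Thus a_{n+2} = (3n - 4) / ((n+1)(n+2)) * a_n.

Check with a_0 = 3, a_1 = -2 (apply the recurrence for n = 0, 1, 2, 3): a_0 = 3, a_1 = -2, a_2 = -6, a_3 = 1/3, a_4 = -1, a_5 = 1/12.

a_(n+2) = (3n - 4) / ((n+1)(n+2)) * a_n; check: a_0 = 3, a_1 = -2, a_2 = -6, a_3 = 1/3, a_4 = -1, a_5 = 1/12


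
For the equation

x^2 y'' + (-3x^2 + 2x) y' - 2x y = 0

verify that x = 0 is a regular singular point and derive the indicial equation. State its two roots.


Divide by x^2 to reach normal form y'' + P_1(x) y' + P_2(x) y = 0 with P_1(x) = -3 + 2/x and P_2(x) = -2/x.
x = 0 is a singular point because the y'-coefficient -3 + 2/x has a pole at x = 0 and the y-coefficient -2/x has a pole at x = 0.
It is a regular singular point because x P_1(x) = p(x) = 2 - 3x and x^2 P_2(x) = q(x) = -2x are polynomials, hence analytic at x = 0.
p(0) = 2,  q(0) = 0.
Indicial equation: r(r-1) + p(0) r + q(0) = 0, i.e. r^2 + (p(0) - 1) r + q(0) = 0, i.e. r^2 + 1 r = 0.
Discriminant: (1)^2 - 4(0) = 1, so r = (-1 ± 1)/2.
Solving: r_1 = 0, r_2 = -1.

indicial: r^2 + 1 r = 0; roots r_1 = 0, r_2 = -1


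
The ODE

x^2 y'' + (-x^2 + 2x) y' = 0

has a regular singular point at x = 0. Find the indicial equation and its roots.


Divide by x^2 to reach normal form y'' + P_1(x) y' + P_2(x) y = 0 with P_1(x) = -1 + 2/x and P_2(x) = 0.
x = 0 is a singular point because the y'-coefficient -1 + 2/x has a pole at x = 0.
It is a regular singular point because x P_1(x) = p(x) = 2 - x and x^2 P_2(x) = q(x) = 0 are polynomials, hence analytic at x = 0.
p(0) = 2,  q(0) = 0.
Indicial equation: r(r-1) + p(0) r + q(0) = 0, i.e. r^2 + (p(0) - 1) r + q(0) = 0, i.e. r^2 + 1 r = 0.
Discriminant: (1)^2 - 4(0) = 1, so r = (-1 ± 1)/2.
Solving: r_1 = 0, r_2 = -1.

indicial: r^2 + 1 r = 0; roots r_1 = 0, r_2 = -1


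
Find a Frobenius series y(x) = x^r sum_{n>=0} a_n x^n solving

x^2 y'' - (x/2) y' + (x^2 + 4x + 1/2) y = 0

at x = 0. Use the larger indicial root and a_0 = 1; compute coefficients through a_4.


Write in Frobenius form y'' + (p(x)/x) y' + (q(x)/x^2) y = 0:
  p(x) = -1/2,  q(x) = x^2 + 4x + 1/2.
Indicial equation: r(r-1) + (-1/2) r + (1/2) = 0 -> roots r_1 = 1, r_2 = 1/2.
Take r = r_1 = 1. Let y(x) = x^r sum_{n>=0} a_n x^n with a_0 = 1.
Substitute y = x^r sum a_n x^n and match x^{r+n}. The recurrence is
  D(n) a_n + 4 a_{n-1} + 1 a_{n-2} = 0,  where D(n) = (r+n)(r+n-1) + (-1/2)(r+n) + (1/2).
  a_n = [-4 a_{n-1} - 1 a_{n-2}] / D(n).
Since the indicial polynomial factors as (r - r_1)(r - r_2), D(n) = (r_1 + n - r_1)(r_1 + n - r_2) = n(n + 1/2).
Evaluating step by step (a_0 = 1):
  n = 1: D(1) = 1(1 + 1/2) = 3/2; numerator = -4(1) = -4; a_1 = (-4)/(3/2) = -8/3
  n = 2: D(2) = 2(2 + 1/2) = 5; numerator = -4(-8/3) - 1(1) = 29/3; a_2 = (29/3)/(5) = 29/15
  n = 3: D(3) = 3(3 + 1/2) = 21/2; numerator = -4(29/15) - 1(-8/3) = -76/15; a_3 = (-76/15)/(21/2) = -152/315
  n = 4: D(4) = 4(4 + 1/2) = 18; numerator = -4(-152/315) - 1(29/15) = -1/315; a_4 = (-1/315)/(18) = -1/5670

r = 1; a_0 = 1; a_1 = -8/3; a_2 = 29/15; a_3 = -152/315; a_4 = -1/5670


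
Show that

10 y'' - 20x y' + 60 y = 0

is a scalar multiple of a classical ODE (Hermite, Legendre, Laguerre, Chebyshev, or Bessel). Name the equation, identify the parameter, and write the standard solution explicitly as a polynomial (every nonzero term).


All three coefficients share the factor 10; dividing through by 10 gives  y'' - 2x y' + 6 y = 0.
This matches the Hermite equation y'' - 2x y' + 2n y = 0 with 2n = 6, so n = 3; the polynomial solution is H_3(x).
With y = sum_k a_k x^k, matching x^k gives (k+2)(k+1) a_{k+2} = 2(k - n) a_k = 2(k - 3) a_k. The right side vanishes at k = 3, so the series with the parity of 3 terminates at degree 3.
Standard normalization: leading coefficient of H_n is 2^n, so a_3 = 2^3 = 8. Work downward with a_k = (k+1)(k+2) a_{k+2} / (2(k - n)):
  a_1 = (2)(3)(8) / (2(1 - 3)) = 48/(-4) = -12
Hence H_3(x) = 8 x^3 - 12 x.

H_3(x); series = 8 x^3 - 12 x


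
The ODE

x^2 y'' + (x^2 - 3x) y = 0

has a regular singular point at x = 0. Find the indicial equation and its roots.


Divide by x^2 to reach normal form y'' + P_1(x) y' + P_2(x) y = 0 with P_1(x) = 0 and P_2(x) = 1 - 3/x.
x = 0 is a singular point because the y-coefficient 1 - 3/x has a pole at x = 0.
It is a regular singular point because x P_1(x) = p(x) = 0 and x^2 P_2(x) = q(x) = x^2 - 3x are polynomials, hence analytic at x = 0.
p(0) = 0,  q(0) = 0.
Indicial equation: r(r-1) + p(0) r + q(0) = 0, i.e. r^2 + (p(0) - 1) r + q(0) = 0, i.e. r^2 - 1 r = 0.
Discriminant: (-1)^2 - 4(0) = 1, so r = (1 ± 1)/2.
Solving: r_1 = 1, r_2 = 0.

indicial: r^2 - 1 r = 0; roots r_1 = 1, r_2 = 0


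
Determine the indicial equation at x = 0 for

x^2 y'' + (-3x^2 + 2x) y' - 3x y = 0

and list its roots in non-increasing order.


Divide by x^2 to reach normal form y'' + P_1(x) y' + P_2(x) y = 0 with P_1(x) = -3 + 2/x and P_2(x) = -3/x.
x = 0 is a singular point because the y'-coefficient -3 + 2/x has a pole at x = 0 and the y-coefficient -3/x has a pole at x = 0.
It is a regular singular point because x P_1(x) = p(x) = 2 - 3x and x^2 P_2(x) = q(x) = -3x are polynomials, hence analytic at x = 0.
p(0) = 2,  q(0) = 0.
Indicial equation: r(r-1) + p(0) r + q(0) = 0, i.e. r^2 + (p(0) - 1) r + q(0) = 0, i.e. r^2 + 1 r = 0.
Discriminant: (1)^2 - 4(0) = 1, so r = (-1 ± 1)/2.
Solving: r_1 = 0, r_2 = -1.

indicial: r^2 + 1 r = 0; roots r_1 = 0, r_2 = -1


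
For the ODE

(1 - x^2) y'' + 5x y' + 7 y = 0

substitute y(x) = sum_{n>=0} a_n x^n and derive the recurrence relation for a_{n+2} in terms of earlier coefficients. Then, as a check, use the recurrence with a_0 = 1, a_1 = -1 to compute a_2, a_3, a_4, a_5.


Substitute y = sum_n a_n x^n.
(1 - 1 x^2) y'' contributes (n+2)(n+1) a_{n+2} - n(n-1) a_n at x^n.
5 x y'(x) contributes 5 n a_n at x^n.
7 y(x) contributes 7 a_n at x^n.
Matching x^n: (n+2)(n+1) a_{n+2} + (-n(n-1) + 5 n + 7) a_n = 0.
Thus a_{n+2} = (n(n-1) - 5 n - 7) / ((n+1)(n+2)) * a_n.

Check with a_0 = 1, a_1 = -1 (apply the recurrence for n = 0, 1, 2, 3): a_0 = 1, a_1 = -1, a_2 = -7/2, a_3 = 2, a_4 = 35/8, a_5 = -8/5.

a_(n+2) = (n(n-1) - 5 n - 7) / ((n+1)(n+2)) * a_n; check: a_0 = 1, a_1 = -1, a_2 = -7/2, a_3 = 2, a_4 = 35/8, a_5 = -8/5


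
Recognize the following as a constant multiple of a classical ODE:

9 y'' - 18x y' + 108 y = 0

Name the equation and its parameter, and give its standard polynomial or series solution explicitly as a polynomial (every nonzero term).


All three coefficients share the factor 9; dividing through by 9 gives  y'' - 2x y' + 12 y = 0.
This matches the Hermite equation y'' - 2x y' + 2n y = 0 with 2n = 12, so n = 6; the polynomial solution is H_6(x).
With y = sum_k a_k x^k, matching x^k gives (k+2)(k+1) a_{k+2} = 2(k - n) a_k = 2(k - 6) a_k. The right side vanishes at k = 6, so the series with the parity of 6 terminates at degree 6.
Standard normalization: leading coefficient of H_n is 2^n, so a_6 = 2^6 = 64. Work downward with a_k = (k+1)(k+2) a_{k+2} / (2(k - n)):
  a_4 = (5)(6)(64) / (2(4 - 6)) = 1920/(-4) = -480
  a_2 = (3)(4)(-480) / (2(2 - 6)) = -5760/(-8) = 720
  a_0 = (1)(2)(720) / (2(0 - 6)) = 1440/(-12) = -120
Hence H_6(x) = 64 x^6 - 480 x^4 + 720 x^2 - 120.

H_6(x); series = 64 x^6 - 480 x^4 + 720 x^2 - 120


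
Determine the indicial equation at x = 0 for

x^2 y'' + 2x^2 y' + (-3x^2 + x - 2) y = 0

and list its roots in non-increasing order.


Divide by x^2 to reach normal form y'' + P_1(x) y' + P_2(x) y = 0 with P_1(x) = 2 and P_2(x) = -3 + 1/x - 2/x^2.
x = 0 is a singular point because the y-coefficient -3 + 1/x - 2/x^2 has a pole at x = 0.
It is a regular singular point because x P_1(x) = p(x) = 2x and x^2 P_2(x) = q(x) = -3x^2 + x - 2 are polynomials, hence analytic at x = 0.
p(0) = 0,  q(0) = -2.
Indicial equation: r(r-1) + p(0) r + q(0) = 0, i.e. r^2 + (p(0) - 1) r + q(0) = 0, i.e. r^2 - 1 r - 2 = 0.
Discriminant: (-1)^2 - 4(-2) = 9, so r = (1 ± 3)/2.
Solving: r_1 = 2, r_2 = -1.

indicial: r^2 - 1 r - 2 = 0; roots r_1 = 2, r_2 = -1


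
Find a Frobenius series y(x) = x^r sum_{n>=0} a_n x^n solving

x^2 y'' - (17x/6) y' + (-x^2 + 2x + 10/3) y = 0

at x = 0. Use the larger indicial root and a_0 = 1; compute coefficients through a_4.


Write in Frobenius form y'' + (p(x)/x) y' + (q(x)/x^2) y = 0:
  p(x) = -17/6,  q(x) = -x^2 + 2x + 10/3.
Indicial equation: r(r-1) + (-17/6) r + (10/3) = 0 -> roots r_1 = 5/2, r_2 = 4/3.
Take r = r_1 = 5/2. Let y(x) = x^r sum_{n>=0} a_n x^n with a_0 = 1.
Substitute y = x^r sum a_n x^n and match x^{r+n}. The recurrence is
  D(n) a_n + 2 a_{n-1} - 1 a_{n-2} = 0,  where D(n) = (r+n)(r+n-1) + (-17/6)(r+n) + (10/3).
  a_n = [-2 a_{n-1} + 1 a_{n-2}] / D(n).
Since the indicial polynomial factors as (r - r_1)(r - r_2), D(n) = (r_1 + n - r_1)(r_1 + n - r_2) = n(n + 7/6).
Evaluating step by step (a_0 = 1):
  n = 1: D(1) = 1(1 + 7/6) = 13/6; numerator = -2(1) = -2; a_1 = (-2)/(13/6) = -12/13
  n = 2: D(2) = 2(2 + 7/6) = 19/3; numerator = -2(-12/13) + 1(1) = 37/13; a_2 = (37/13)/(19/3) = 111/247
  n = 3: D(3) = 3(3 + 7/6) = 25/2; numerator = -2(111/247) + 1(-12/13) = -450/247; a_3 = (-450/247)/(25/2) = -36/247
  n = 4: D(4) = 4(4 + 7/6) = 62/3; numerator = -2(-36/247) + 1(111/247) = 183/247; a_4 = (183/247)/(62/3) = 549/15314

r = 5/2; a_0 = 1; a_1 = -12/13; a_2 = 111/247; a_3 = -36/247; a_4 = 549/15314


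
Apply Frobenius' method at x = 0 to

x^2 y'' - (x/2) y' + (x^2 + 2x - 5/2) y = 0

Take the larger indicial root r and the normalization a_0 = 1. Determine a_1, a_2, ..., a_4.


Write in Frobenius form y'' + (p(x)/x) y' + (q(x)/x^2) y = 0:
  p(x) = -1/2,  q(x) = x^2 + 2x - 5/2.
Indicial equation: r(r-1) + (-1/2) r + (-5/2) = 0 -> roots r_1 = 5/2, r_2 = -1.
Take r = r_1 = 5/2. Let y(x) = x^r sum_{n>=0} a_n x^n with a_0 = 1.
Substitute y = x^r sum a_n x^n and match x^{r+n}. The recurrence is
  D(n) a_n + 2 a_{n-1} + 1 a_{n-2} = 0,  where D(n) = (r+n)(r+n-1) + (-1/2)(r+n) + (-5/2).
  a_n = [-2 a_{n-1} - 1 a_{n-2}] / D(n).
Since the indicial polynomial factors as (r - r_1)(r - r_2), D(n) = (r_1 + n - r_1)(r_1 + n - r_2) = n(n + 7/2).
Evaluating step by step (a_0 = 1):
  n = 1: D(1) = 1(1 + 7/2) = 9/2; numerator = -2(1) = -2; a_1 = (-2)/(9/2) = -4/9
  n = 2: D(2) = 2(2 + 7/2) = 11; numerator = -2(-4/9) - 1(1) = -1/9; a_2 = (-1/9)/(11) = -1/99
  n = 3: D(3) = 3(3 + 7/2) = 39/2; numerator = -2(-1/99) - 1(-4/9) = 46/99; a_3 = (46/99)/(39/2) = 92/3861
  n = 4: D(4) = 4(4 + 7/2) = 30; numerator = -2(92/3861) - 1(-1/99) = -145/3861; a_4 = (-145/3861)/(30) = -29/23166

r = 5/2; a_0 = 1; a_1 = -4/9; a_2 = -1/99; a_3 = 92/3861; a_4 = -29/23166


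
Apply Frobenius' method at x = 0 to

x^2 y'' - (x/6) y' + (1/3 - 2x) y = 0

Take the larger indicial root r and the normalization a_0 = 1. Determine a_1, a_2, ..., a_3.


Write in Frobenius form y'' + (p(x)/x) y' + (q(x)/x^2) y = 0:
  p(x) = -1/6,  q(x) = 1/3 - 2x.
Indicial equation: r(r-1) + (-1/6) r + (1/3) = 0 -> roots r_1 = 2/3, r_2 = 1/2.
Take r = r_1 = 2/3. Let y(x) = x^r sum_{n>=0} a_n x^n with a_0 = 1.
Substitute y = x^r sum a_n x^n and match x^{r+n}. The recurrence is
  D(n) a_n - 2 a_{n-1} = 0,  where D(n) = (r+n)(r+n-1) + (-1/6)(r+n) + (1/3).
  a_n = 2 / D(n) * a_{n-1}.
Since the indicial polynomial factors as (r - r_1)(r - r_2), D(n) = (r_1 + n - r_1)(r_1 + n - r_2) = n(n + 1/6).
Evaluating step by step (a_0 = 1):
  n = 1: D(1) = 1(1 + 1/6) = 7/6; numerator = 2(1) = 2; a_1 = (2)/(7/6) = 12/7
  n = 2: D(2) = 2(2 + 1/6) = 13/3; numerator = 2(12/7) = 24/7; a_2 = (24/7)/(13/3) = 72/91
  n = 3: D(3) = 3(3 + 1/6) = 19/2; numerator = 2(72/91) = 144/91; a_3 = (144/91)/(19/2) = 288/1729

r = 2/3; a_0 = 1; a_1 = 12/7; a_2 = 72/91; a_3 = 288/1729


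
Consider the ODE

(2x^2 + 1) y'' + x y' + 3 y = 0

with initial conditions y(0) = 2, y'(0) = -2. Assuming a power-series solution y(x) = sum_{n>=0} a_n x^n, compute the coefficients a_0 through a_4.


Ansatz: y(x) = sum_{n>=0} a_n x^n, so y'(x) = sum_{n>=1} n a_n x^(n-1) and y''(x) = sum_{n>=2} n(n-1) a_n x^(n-2).
Substitute into P(x) y'' + Q(x) y' + R(x) y = 0 with P(x) = 2x^2 + 1, Q(x) = x, R(x) = 3, and match powers of x.
Initial conditions: a_0 = 2, a_1 = -2.
Setting the coefficient of each power of x to zero and solving order by order (substituting the coefficients already found):
  x^0: 2 a_2 + 3 a_0 = 0  ->  2 a_2 = -3 a_0 = -6  ->  a_2 = -3
  x^1: 6 a_3 + 4 a_1 = 0  ->  6 a_3 = -4 a_1 = 8  ->  a_3 = 4/3
  x^2: 12 a_4 + 9 a_2 = 0  ->  12 a_4 = -9 a_2 = 27  ->  a_4 = 9/4
Truncated series: y(x) = 2 - 2 x - 3 x^2 + (4/3) x^3 + (9/4) x^4 + O(x^5).

a_0 = 2; a_1 = -2; a_2 = -3; a_3 = 4/3; a_4 = 9/4


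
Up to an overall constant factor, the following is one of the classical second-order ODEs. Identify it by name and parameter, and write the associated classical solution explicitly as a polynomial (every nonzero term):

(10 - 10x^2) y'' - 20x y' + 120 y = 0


All three coefficients share the factor 10; dividing through by 10 gives  (1 - x^2) y'' - 2x y' + 12 y = 0.
This matches the Legendre equation (1 - x^2) y'' - 2x y' + n(n+1) y = 0 (note the -2x y' term) with n(n+1) = 12, so n = 3; the polynomial solution is P_3(x).
With y = sum_k a_k x^k, matching x^k gives (k+2)(k+1) a_{k+2} = [k(k+1) - n(n+1)] a_k = (k - 3)(k + 4) a_k. The right side vanishes at k = 3, so the series with the parity of 3 terminates at degree 3.
Standard normalization (P_n(1) = 1): leading coefficient (2n)!/(2^n (n!)^2) = 720/(8*36) = 5/2, so a_3 = 5/2. Work downward with a_k = (k+1)(k+2) a_{k+2} / ((k - 3)(k + 4)):
  a_1 = (2)(3)(5/2) / ((1 - 3)(1 + 4)) = 15/(-10) = -3/2
Hence P_3(x) = 5 x^3/2 - 3 x/2.

P_3(x); series = 5 x^3/2 - 3 x/2


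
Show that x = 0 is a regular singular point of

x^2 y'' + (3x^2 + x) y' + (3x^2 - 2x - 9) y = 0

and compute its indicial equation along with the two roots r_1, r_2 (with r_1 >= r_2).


Divide by x^2 to reach normal form y'' + P_1(x) y' + P_2(x) y = 0 with P_1(x) = 3 + 1/x and P_2(x) = 3 - 2/x - 9/x^2.
x = 0 is a singular point because the y'-coefficient 3 + 1/x has a pole at x = 0 and the y-coefficient 3 - 2/x - 9/x^2 has a pole at x = 0.
It is a regular singular point because x P_1(x) = p(x) = 3x + 1 and x^2 P_2(x) = q(x) = 3x^2 - 2x - 9 are polynomials, hence analytic at x = 0.
p(0) = 1,  q(0) = -9.
Indicial equation: r(r-1) + p(0) r + q(0) = 0, i.e. r^2 + (p(0) - 1) r + q(0) = 0, i.e. r^2 - 9 = 0.
Discriminant: (0)^2 - 4(-9) = 36, so r = (0 ± 6)/2.
Solving: r_1 = 3, r_2 = -3.

indicial: r^2 - 9 = 0; roots r_1 = 3, r_2 = -3


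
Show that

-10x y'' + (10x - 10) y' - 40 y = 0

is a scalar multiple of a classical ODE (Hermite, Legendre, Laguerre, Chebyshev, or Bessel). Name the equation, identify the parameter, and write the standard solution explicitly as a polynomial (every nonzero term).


All three coefficients share the factor -10; dividing through by -10 gives  x y'' + (1 - x) y' + 4 y = 0.
This matches the Laguerre equation x y'' + (1 - x) y' + n y = 0 with n = 4; the polynomial solution is L_4(x).
With y = sum_k a_k x^k, matching x^k gives (k+1)k a_{k+1} + (k+1) a_{k+1} - k a_k + n a_k = 0, i.e. (k+1)^2 a_{k+1} = (k - n) a_k = (k - 4) a_k. The right side vanishes at k = 4, so the series terminates at degree 4.
Standard normalization L_n(0) = 1 gives a_0 = 1. Work upward with a_{k+1} = (k - 4) a_k / (k+1)^2:
  a_1 = (0 - 4)(1) / 1^2 = -4/1 = -4
  a_2 = (1 - 4)(-4) / 2^2 = 12/4 = 3
  a_3 = (2 - 4)(3) / 3^2 = -6/9 = -2/3
  a_4 = (3 - 4)(-2/3) / 4^2 = (2/3)/16 = 1/24
Hence L_4(x) = x^4/24 - 2 x^3/3 + 3 x^2 - 4 x + 1.

L_4(x); series = x^4/24 - 2 x^3/3 + 3 x^2 - 4 x + 1


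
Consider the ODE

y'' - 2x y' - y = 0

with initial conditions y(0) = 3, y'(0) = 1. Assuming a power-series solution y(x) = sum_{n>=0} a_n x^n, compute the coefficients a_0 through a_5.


Ansatz: y(x) = sum_{n>=0} a_n x^n, so y'(x) = sum_{n>=1} n a_n x^(n-1) and y''(x) = sum_{n>=2} n(n-1) a_n x^(n-2).
Substitute into P(x) y'' + Q(x) y' + R(x) y = 0 with P(x) = 1, Q(x) = -2x, R(x) = -1, and match powers of x.
Initial conditions: a_0 = 3, a_1 = 1.
Setting the coefficient of each power of x to zero and solving order by order (substituting the coefficients already found):
  x^0: 2 a_2 - a_0 = 0  ->  2 a_2 = a_0 = 3  ->  a_2 = 3/2
  x^1: 6 a_3 - 3 a_1 = 0  ->  6 a_3 = 3 a_1 = 3  ->  a_3 = 1/2
  x^2: 12 a_4 - 5 a_2 = 0  ->  12 a_4 = 5 a_2 = 15/2  ->  a_4 = 5/8
  x^3: 20 a_5 - 7 a_3 = 0  ->  20 a_5 = 7 a_3 = 7/2  ->  a_5 = 7/40
Truncated series: y(x) = 3 + x + (3/2) x^2 + (1/2) x^3 + (5/8) x^4 + (7/40) x^5 + O(x^6).

a_0 = 3; a_1 = 1; a_2 = 3/2; a_3 = 1/2; a_4 = 5/8; a_5 = 7/40


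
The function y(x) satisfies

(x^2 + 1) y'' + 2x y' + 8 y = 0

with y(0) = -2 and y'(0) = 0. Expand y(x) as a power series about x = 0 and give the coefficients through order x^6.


Ansatz: y(x) = sum_{n>=0} a_n x^n, so y'(x) = sum_{n>=1} n a_n x^(n-1) and y''(x) = sum_{n>=2} n(n-1) a_n x^(n-2).
Substitute into P(x) y'' + Q(x) y' + R(x) y = 0 with P(x) = x^2 + 1, Q(x) = 2x, R(x) = 8, and match powers of x.
Initial conditions: a_0 = -2, a_1 = 0.
Setting the coefficient of each power of x to zero and solving order by order (substituting the coefficients already found):
  x^0: 2 a_2 + 8 a_0 = 0  ->  2 a_2 = -8 a_0 = 16  ->  a_2 = 8
  x^1: 6 a_3 + 10 a_1 = 0  ->  6 a_3 = -10 a_1 = 0  ->  a_3 = 0
  x^2: 12 a_4 + 14 a_2 = 0  ->  12 a_4 = -14 a_2 = -112  ->  a_4 = -28/3
  x^3: 20 a_5 + 20 a_3 = 0  ->  20 a_5 = -20 a_3 = 0  ->  a_5 = 0
  x^4: 30 a_6 + 28 a_4 = 0  ->  30 a_6 = -28 a_4 = 784/3  ->  a_6 = 392/45
Truncated series: y(x) = -2 + 8 x^2 - (28/3) x^4 + (392/45) x^6 + O(x^7).

a_0 = -2; a_1 = 0; a_2 = 8; a_3 = 0; a_4 = -28/3; a_5 = 0; a_6 = 392/45
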